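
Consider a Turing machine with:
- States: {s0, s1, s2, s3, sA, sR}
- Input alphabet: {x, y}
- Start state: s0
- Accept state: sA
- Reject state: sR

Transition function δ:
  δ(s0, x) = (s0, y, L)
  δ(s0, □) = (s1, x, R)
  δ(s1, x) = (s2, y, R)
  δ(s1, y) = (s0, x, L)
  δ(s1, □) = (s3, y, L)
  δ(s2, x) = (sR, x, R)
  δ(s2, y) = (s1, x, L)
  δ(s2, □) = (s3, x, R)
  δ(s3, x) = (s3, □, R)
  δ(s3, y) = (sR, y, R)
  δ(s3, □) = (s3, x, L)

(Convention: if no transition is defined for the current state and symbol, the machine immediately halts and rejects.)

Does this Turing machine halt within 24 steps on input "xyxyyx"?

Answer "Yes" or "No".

Execution trace:
Initial: [s0]xyxyyx
Step 1: δ(s0, x) = (s0, y, L) → [s0]□yyxyyx
Step 2: δ(s0, □) = (s1, x, R) → x[s1]yyxyyx
Step 3: δ(s1, y) = (s0, x, L) → [s0]xxyxyyx
Step 4: δ(s0, x) = (s0, y, L) → [s0]□yxyxyyx
Step 5: δ(s0, □) = (s1, x, R) → x[s1]yxyxyyx
Step 6: δ(s1, y) = (s0, x, L) → [s0]xxxyxyyx
Step 7: δ(s0, x) = (s0, y, L) → [s0]□yxxyxyyx
Step 8: δ(s0, □) = (s1, x, R) → x[s1]yxxyxyyx
Step 9: δ(s1, y) = (s0, x, L) → [s0]xxxxyxyyx
Step 10: δ(s0, x) = (s0, y, L) → [s0]□yxxxyxyyx
Step 11: δ(s0, □) = (s1, x, R) → x[s1]yxxxyxyyx
Step 12: δ(s1, y) = (s0, x, L) → [s0]xxxxxyxyyx
Step 13: δ(s0, x) = (s0, y, L) → [s0]□yxxxxyxyyx
Step 14: δ(s0, □) = (s1, x, R) → x[s1]yxxxxyxyyx
Step 15: δ(s1, y) = (s0, x, L) → [s0]xxxxxxyxyyx
Step 16: δ(s0, x) = (s0, y, L) → [s0]□yxxxxxyxyyx
Step 17: δ(s0, □) = (s1, x, R) → x[s1]yxxxxxyxyyx
Step 18: δ(s1, y) = (s0, x, L) → [s0]xxxxxxxyxyyx
Step 19: δ(s0, x) = (s0, y, L) → [s0]□yxxxxxxyxyyx
Step 20: δ(s0, □) = (s1, x, R) → x[s1]yxxxxxxyxyyx
Step 21: δ(s1, y) = (s0, x, L) → [s0]xxxxxxxxyxyyx
Step 22: δ(s0, x) = (s0, y, L) → [s0]□yxxxxxxxyxyyx
Step 23: δ(s0, □) = (s1, x, R) → x[s1]yxxxxxxxyxyyx
Step 24: δ(s1, y) = (s0, x, L) → [s0]xxxxxxxxxyxyyx

The machine has not reached a halting state after 24 steps.
The machine did not halt within the 24-step bound.

Answer: No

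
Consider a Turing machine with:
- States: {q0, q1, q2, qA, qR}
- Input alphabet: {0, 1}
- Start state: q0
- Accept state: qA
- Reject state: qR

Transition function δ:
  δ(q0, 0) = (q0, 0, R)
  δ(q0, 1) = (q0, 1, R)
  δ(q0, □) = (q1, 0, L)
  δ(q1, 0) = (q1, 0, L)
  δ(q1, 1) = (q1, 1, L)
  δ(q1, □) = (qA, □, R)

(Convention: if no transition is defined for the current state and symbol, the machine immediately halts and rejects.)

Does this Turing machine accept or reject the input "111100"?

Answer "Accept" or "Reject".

Execution trace:
Initial: [q0]111100
Step 1: δ(q0, 1) = (q0, 1, R) → 1[q0]11100
Step 2: δ(q0, 1) = (q0, 1, R) → 11[q0]1100
Step 3: δ(q0, 1) = (q0, 1, R) → 111[q0]100
Step 4: δ(q0, 1) = (q0, 1, R) → 1111[q0]00
Step 5: δ(q0, 0) = (q0, 0, R) → 11110[q0]0
Step 6: δ(q0, 0) = (q0, 0, R) → 111100[q0]□
Step 7: δ(q0, □) = (q1, 0, L) → 11110[q1]00
Step 8: δ(q1, 0) = (q1, 0, L) → 1111[q1]000
Step 9: δ(q1, 0) = (q1, 0, L) → 111[q1]1000
Step 10: δ(q1, 1) = (q1, 1, L) → 11[q1]11000
Step 11: δ(q1, 1) = (q1, 1, L) → 1[q1]111000
Step 12: δ(q1, 1) = (q1, 1, L) → [q1]1111000
Step 13: δ(q1, 1) = (q1, 1, L) → [q1]□1111000
Step 14: δ(q1, □) = (qA, □, R) → □[qA]1111000

The machine reaches the accept state qA and halts.

Answer: Accept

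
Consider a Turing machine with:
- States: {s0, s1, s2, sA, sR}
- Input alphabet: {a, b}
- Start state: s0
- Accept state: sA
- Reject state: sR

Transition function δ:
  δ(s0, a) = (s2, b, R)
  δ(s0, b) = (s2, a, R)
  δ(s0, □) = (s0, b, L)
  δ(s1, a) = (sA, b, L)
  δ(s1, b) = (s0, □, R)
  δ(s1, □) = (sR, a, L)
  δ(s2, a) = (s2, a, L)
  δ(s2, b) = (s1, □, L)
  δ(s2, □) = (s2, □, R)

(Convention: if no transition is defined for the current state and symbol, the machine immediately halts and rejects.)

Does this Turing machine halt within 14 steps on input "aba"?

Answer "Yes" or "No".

Execution trace:
Initial: [s0]aba
Step 1: δ(s0, a) = (s2, b, R) → b[s2]ba
Step 2: δ(s2, b) = (s1, □, L) → [s1]b□a
Step 3: δ(s1, b) = (s0, □, R) → □[s0]□a
Step 4: δ(s0, □) = (s0, b, L) → [s0]□ba
Step 5: δ(s0, □) = (s0, b, L) → [s0]□bba
Step 6: δ(s0, □) = (s0, b, L) → [s0]□bbba
Step 7: δ(s0, □) = (s0, b, L) → [s0]□bbbba
Step 8: δ(s0, □) = (s0, b, L) → [s0]□bbbbba
Step 9: δ(s0, □) = (s0, b, L) → [s0]□bbbbbba
Step 10: δ(s0, □) = (s0, b, L) → [s0]□bbbbbbba
Step 11: δ(s0, □) = (s0, b, L) → [s0]□bbbbbbbba
Step 12: δ(s0, □) = (s0, b, L) → [s0]□bbbbbbbbba
Step 13: δ(s0, □) = (s0, b, L) → [s0]□bbbbbbbbbba
Step 14: δ(s0, □) = (s0, b, L) → [s0]□bbbbbbbbbbba

The machine has not reached a halting state after 14 steps.
The machine did not halt within the 14-step bound.

Answer: No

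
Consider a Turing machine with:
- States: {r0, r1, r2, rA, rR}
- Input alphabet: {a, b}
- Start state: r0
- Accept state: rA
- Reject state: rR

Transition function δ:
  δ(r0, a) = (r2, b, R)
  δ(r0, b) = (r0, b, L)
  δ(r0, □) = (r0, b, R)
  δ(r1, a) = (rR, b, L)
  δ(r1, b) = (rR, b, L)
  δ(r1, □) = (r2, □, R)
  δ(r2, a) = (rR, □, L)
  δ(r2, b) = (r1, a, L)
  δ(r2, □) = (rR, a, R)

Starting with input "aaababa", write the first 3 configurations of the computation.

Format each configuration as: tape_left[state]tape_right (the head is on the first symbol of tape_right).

Transitions applied:
Step 1: δ(r0, a) = (r2, b, R)
Step 2: δ(r2, a) = (rR, □, L)

The first 3 configurations are:
[r0]aaababa ⊢ b[r2]aababa ⊢ [rR]b□ababa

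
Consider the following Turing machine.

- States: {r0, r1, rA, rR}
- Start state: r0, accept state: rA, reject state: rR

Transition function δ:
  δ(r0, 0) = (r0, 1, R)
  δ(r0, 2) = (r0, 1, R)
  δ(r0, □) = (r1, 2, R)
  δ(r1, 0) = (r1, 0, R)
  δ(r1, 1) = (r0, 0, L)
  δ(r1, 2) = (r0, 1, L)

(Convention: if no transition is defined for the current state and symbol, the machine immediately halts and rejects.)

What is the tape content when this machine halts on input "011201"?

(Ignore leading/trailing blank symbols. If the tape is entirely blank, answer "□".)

Execution trace:
Initial: [r0]011201
Step 1: δ(r0, 0) = (r0, 1, R) → 1[r0]11201

No transition is defined for δ(r0, 1). By convention the machine halts and rejects.

Final tape (ignoring leading/trailing blanks): 111201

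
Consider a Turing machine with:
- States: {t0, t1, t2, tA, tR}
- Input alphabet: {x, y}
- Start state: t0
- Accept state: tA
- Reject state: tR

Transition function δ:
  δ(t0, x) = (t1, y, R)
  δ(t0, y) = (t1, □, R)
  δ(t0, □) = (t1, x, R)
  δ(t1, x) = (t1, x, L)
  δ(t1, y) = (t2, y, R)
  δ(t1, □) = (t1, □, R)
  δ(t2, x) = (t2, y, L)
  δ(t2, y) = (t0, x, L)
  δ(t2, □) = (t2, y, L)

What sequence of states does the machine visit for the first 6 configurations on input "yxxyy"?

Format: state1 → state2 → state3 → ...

Execution trace:
Initial: [t0]yxxyy
Step 1: δ(t0, y) = (t1, □, R) → □[t1]xxyy
Step 2: δ(t1, x) = (t1, x, L) → [t1]□xxyy
Step 3: δ(t1, □) = (t1, □, R) → □[t1]xxyy
Step 4: δ(t1, x) = (t1, x, L) → [t1]□xxyy
Step 5: δ(t1, □) = (t1, □, R) → □[t1]xxyy

State sequence: t0 → t1 → t1 → t1 → t1 → t1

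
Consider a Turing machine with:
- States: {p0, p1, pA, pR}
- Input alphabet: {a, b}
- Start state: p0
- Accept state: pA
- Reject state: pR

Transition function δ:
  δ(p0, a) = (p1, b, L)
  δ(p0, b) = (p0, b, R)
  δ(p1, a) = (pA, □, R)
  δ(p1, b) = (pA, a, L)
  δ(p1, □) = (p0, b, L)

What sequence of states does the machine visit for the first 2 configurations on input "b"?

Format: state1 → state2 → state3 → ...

Execution trace:
Initial: [p0]b
Step 1: δ(p0, b) = (p0, b, R) → b[p0]□

No transition is defined for δ(p0, □). By convention the machine halts and rejects.

State sequence: p0 → p0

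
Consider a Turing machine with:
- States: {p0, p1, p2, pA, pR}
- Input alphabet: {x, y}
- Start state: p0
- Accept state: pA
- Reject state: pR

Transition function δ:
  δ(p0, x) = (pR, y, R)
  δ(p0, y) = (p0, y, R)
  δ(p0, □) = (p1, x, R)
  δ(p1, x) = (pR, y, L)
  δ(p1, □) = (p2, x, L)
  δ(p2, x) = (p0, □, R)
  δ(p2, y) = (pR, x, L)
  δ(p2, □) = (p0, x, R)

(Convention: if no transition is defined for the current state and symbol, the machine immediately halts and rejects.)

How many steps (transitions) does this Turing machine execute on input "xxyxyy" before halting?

Execution trace:
Initial: [p0]xxyxyy
Step 1: δ(p0, x) = (pR, y, R) → y[pR]xyxyy

The machine reaches the reject state pR and halts.

The machine executed 1 step before halting.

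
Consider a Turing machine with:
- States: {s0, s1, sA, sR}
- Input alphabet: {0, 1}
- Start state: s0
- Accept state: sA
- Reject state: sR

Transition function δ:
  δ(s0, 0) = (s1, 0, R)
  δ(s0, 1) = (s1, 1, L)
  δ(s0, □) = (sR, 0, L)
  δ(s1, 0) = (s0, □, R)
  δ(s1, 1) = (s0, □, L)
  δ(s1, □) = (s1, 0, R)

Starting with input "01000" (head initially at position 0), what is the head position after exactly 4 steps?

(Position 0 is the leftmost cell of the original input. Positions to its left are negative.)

Execution trace (head position shown):
Step 0: [s0]01000  (head at position 0)
Step 1: move right → 0[s1]1000  (head at position 1)
Step 2: move left → [s0]0□000  (head at position 0)
Step 3: move right → 0[s1]□000  (head at position 1)
Step 4: move right → 00[s1]000  (head at position 2)

After 4 steps, the head is at position 2.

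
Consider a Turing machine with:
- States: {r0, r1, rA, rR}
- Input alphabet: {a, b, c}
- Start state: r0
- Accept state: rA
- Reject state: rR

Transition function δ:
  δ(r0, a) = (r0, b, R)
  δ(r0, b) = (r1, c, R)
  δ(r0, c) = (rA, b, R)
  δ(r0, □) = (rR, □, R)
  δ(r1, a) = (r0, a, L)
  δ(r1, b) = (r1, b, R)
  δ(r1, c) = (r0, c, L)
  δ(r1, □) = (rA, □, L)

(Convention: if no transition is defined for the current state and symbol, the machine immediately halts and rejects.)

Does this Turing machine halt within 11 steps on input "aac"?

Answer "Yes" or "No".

Execution trace:
Initial: [r0]aac
Step 1: δ(r0, a) = (r0, b, R) → b[r0]ac
Step 2: δ(r0, a) = (r0, b, R) → bb[r0]c
Step 3: δ(r0, c) = (rA, b, R) → bbb[rA]□

The machine reaches the accept state rA and halts.
The machine halted after 3 steps (within the 11-step bound).

Answer: Yes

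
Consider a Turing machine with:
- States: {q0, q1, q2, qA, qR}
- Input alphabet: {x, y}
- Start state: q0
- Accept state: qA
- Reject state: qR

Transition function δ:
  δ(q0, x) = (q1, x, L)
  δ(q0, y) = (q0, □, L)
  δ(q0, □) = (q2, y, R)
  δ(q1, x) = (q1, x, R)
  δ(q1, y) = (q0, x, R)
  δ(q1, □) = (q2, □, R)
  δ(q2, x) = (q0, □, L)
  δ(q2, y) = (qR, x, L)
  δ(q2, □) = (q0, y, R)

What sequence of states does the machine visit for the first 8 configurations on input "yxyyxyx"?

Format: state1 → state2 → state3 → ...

Execution trace:
Initial: [q0]yxyyxyx
Step 1: δ(q0, y) = (q0, □, L) → [q0]□□xyyxyx
Step 2: δ(q0, □) = (q2, y, R) → y[q2]□xyyxyx
Step 3: δ(q2, □) = (q0, y, R) → yy[q0]xyyxyx
Step 4: δ(q0, x) = (q1, x, L) → y[q1]yxyyxyx
Step 5: δ(q1, y) = (q0, x, R) → yx[q0]xyyxyx
Step 6: δ(q0, x) = (q1, x, L) → y[q1]xxyyxyx
Step 7: δ(q1, x) = (q1, x, R) → yx[q1]xyyxyx

State sequence: q0 → q0 → q2 → q0 → q1 → q0 → q1 → q1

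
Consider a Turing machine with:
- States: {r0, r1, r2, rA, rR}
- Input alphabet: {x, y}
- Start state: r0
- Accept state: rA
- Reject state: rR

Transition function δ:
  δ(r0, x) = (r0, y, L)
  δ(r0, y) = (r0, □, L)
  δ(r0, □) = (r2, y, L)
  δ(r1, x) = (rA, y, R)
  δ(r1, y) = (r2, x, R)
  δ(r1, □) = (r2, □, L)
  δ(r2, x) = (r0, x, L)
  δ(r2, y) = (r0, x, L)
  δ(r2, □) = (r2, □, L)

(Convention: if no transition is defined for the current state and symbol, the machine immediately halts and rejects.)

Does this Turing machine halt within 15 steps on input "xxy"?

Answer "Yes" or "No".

Execution trace:
Initial: [r0]xxy
Step 1: δ(r0, x) = (r0, y, L) → [r0]□yxy
Step 2: δ(r0, □) = (r2, y, L) → [r2]□yyxy
Step 3: δ(r2, □) = (r2, □, L) → [r2]□□yyxy
Step 4: δ(r2, □) = (r2, □, L) → [r2]□□□yyxy
Step 5: δ(r2, □) = (r2, □, L) → [r2]□□□□yyxy
Step 6: δ(r2, □) = (r2, □, L) → [r2]□□□□□yyxy
Step 7: δ(r2, □) = (r2, □, L) → [r2]□□□□□□yyxy
Step 8: δ(r2, □) = (r2, □, L) → [r2]□□□□□□□yyxy
Step 9: δ(r2, □) = (r2, □, L) → [r2]□□□□□□□□yyxy
Step 10: δ(r2, □) = (r2, □, L) → [r2]□□□□□□□□□yyxy
Step 11: δ(r2, □) = (r2, □, L) → [r2]□□□□□□□□□□yyxy
Step 12: δ(r2, □) = (r2, □, L) → [r2]□□□□□□□□□□□yyxy
Step 13: δ(r2, □) = (r2, □, L) → [r2]□□□□□□□□□□□□yyxy
Step 14: δ(r2, □) = (r2, □, L) → [r2]□□□□□□□□□□□□□yyxy
Step 15: δ(r2, □) = (r2, □, L) → [r2]□□□□□□□□□□□□□□yyxy

The machine has not reached a halting state after 15 steps.
The machine did not halt within the 15-step bound.

Answer: No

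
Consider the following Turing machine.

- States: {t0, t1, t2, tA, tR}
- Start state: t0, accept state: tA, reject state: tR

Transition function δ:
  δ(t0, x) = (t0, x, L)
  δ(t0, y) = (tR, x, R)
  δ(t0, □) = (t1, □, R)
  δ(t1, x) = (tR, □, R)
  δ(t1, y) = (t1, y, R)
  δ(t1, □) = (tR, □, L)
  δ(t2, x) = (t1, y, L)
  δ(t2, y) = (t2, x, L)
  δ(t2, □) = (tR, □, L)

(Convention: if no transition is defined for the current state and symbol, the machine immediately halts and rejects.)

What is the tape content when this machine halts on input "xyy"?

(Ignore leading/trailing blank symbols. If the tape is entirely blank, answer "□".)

Execution trace:
Initial: [t0]xyy
Step 1: δ(t0, x) = (t0, x, L) → [t0]□xyy
Step 2: δ(t0, □) = (t1, □, R) → □[t1]xyy
Step 3: δ(t1, x) = (tR, □, R) → □□[tR]yy

The machine reaches the reject state tR and halts.

Final tape (ignoring leading/trailing blanks): yy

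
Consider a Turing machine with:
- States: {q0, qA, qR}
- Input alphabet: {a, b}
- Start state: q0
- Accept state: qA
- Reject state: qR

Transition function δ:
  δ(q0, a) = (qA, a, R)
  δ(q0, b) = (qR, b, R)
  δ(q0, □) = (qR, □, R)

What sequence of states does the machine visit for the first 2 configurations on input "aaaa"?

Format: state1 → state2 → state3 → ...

Execution trace:
Initial: [q0]aaaa
Step 1: δ(q0, a) = (qA, a, R) → a[qA]aaa

The machine reaches the accept state qA and halts.

State sequence: q0 → qA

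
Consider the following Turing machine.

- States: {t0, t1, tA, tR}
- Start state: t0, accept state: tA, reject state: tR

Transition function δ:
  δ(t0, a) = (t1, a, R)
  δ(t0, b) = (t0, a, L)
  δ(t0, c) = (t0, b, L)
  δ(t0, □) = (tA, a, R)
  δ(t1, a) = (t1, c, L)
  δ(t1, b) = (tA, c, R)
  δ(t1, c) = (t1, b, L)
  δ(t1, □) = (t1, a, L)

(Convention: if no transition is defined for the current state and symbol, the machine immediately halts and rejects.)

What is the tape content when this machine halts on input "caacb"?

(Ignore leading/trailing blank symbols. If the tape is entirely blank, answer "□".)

Execution trace:
Initial: [t0]caacb
Step 1: δ(t0, c) = (t0, b, L) → [t0]□baacb
Step 2: δ(t0, □) = (tA, a, R) → a[tA]baacb

The machine reaches the accept state tA and halts.

Final tape (ignoring leading/trailing blanks): abaacb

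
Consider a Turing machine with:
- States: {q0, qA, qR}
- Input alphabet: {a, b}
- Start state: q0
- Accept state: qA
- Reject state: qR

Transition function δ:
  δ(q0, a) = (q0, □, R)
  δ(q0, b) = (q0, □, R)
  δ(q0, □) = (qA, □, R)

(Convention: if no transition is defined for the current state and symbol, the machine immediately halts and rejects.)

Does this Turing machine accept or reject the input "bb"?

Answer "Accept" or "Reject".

Execution trace:
Initial: [q0]bb
Step 1: δ(q0, b) = (q0, □, R) → □[q0]b
Step 2: δ(q0, b) = (q0, □, R) → □□[q0]□
Step 3: δ(q0, □) = (qA, □, R) → □□□[qA]□

The machine reaches the accept state qA and halts.

Answer: Accept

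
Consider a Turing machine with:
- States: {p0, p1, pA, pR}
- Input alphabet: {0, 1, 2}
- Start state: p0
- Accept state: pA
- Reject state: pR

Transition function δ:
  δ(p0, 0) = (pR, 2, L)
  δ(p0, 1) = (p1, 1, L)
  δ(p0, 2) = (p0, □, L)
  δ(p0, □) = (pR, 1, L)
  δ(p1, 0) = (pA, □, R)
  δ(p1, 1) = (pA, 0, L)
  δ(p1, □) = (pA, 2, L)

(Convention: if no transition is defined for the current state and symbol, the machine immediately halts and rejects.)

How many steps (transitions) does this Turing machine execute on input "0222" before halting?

Execution trace:
Initial: [p0]0222
Step 1: δ(p0, 0) = (pR, 2, L) → [pR]□2222

The machine reaches the reject state pR and halts.

The machine executed 1 step before halting.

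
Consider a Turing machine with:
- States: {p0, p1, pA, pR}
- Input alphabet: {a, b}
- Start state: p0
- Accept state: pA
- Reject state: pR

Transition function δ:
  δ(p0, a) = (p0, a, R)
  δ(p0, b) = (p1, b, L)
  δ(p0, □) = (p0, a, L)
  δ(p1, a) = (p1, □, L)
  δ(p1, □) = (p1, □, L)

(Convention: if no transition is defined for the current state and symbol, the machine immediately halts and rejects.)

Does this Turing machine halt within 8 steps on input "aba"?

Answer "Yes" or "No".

Execution trace:
Initial: [p0]aba
Step 1: δ(p0, a) = (p0, a, R) → a[p0]ba
Step 2: δ(p0, b) = (p1, b, L) → [p1]aba
Step 3: δ(p1, a) = (p1, □, L) → [p1]□□ba
Step 4: δ(p1, □) = (p1, □, L) → [p1]□□□ba
Step 5: δ(p1, □) = (p1, □, L) → [p1]□□□□ba
Step 6: δ(p1, □) = (p1, □, L) → [p1]□□□□□ba
Step 7: δ(p1, □) = (p1, □, L) → [p1]□□□□□□ba
Step 8: δ(p1, □) = (p1, □, L) → [p1]□□□□□□□ba

The machine has not reached a halting state after 8 steps.
The machine did not halt within the 8-step bound.

Answer: No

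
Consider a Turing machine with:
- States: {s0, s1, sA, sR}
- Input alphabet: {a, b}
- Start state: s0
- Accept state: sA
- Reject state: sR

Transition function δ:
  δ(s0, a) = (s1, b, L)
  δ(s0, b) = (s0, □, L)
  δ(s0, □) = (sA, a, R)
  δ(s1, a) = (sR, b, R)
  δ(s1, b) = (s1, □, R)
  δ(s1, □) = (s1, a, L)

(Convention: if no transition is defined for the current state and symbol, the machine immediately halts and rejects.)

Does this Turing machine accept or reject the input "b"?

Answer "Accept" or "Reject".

Execution trace:
Initial: [s0]b
Step 1: δ(s0, b) = (s0, □, L) → [s0]□□
Step 2: δ(s0, □) = (sA, a, R) → a[sA]□

The machine reaches the accept state sA and halts.

Answer: Accept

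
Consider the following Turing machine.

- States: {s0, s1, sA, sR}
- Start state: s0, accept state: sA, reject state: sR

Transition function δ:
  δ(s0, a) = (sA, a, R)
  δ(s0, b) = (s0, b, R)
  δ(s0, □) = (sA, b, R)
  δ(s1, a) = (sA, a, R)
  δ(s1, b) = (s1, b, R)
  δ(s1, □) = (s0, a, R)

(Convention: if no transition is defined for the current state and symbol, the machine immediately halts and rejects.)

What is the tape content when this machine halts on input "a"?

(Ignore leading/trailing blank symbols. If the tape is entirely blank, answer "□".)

Execution trace:
Initial: [s0]a
Step 1: δ(s0, a) = (sA, a, R) → a[sA]□

The machine reaches the accept state sA and halts.

Final tape (ignoring leading/trailing blanks): a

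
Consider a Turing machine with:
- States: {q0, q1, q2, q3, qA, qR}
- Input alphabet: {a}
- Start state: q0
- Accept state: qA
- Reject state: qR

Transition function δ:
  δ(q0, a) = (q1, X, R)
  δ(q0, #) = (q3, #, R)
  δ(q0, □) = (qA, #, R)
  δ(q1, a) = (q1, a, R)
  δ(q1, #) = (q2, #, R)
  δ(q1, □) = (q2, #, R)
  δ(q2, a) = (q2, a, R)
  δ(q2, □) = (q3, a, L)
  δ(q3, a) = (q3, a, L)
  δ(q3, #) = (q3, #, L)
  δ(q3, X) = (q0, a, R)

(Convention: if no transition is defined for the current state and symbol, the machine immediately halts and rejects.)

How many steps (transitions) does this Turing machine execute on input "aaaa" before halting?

Execution trace:
Initial: [q0]aaaa
Step 1: δ(q0, a) = (q1, X, R) → X[q1]aaa
Step 2: δ(q1, a) = (q1, a, R) → Xa[q1]aa
Step 3: δ(q1, a) = (q1, a, R) → Xaa[q1]a
Step 4: δ(q1, a) = (q1, a, R) → Xaaa[q1]□
Step 5: δ(q1, □) = (q2, #, R) → Xaaa#[q2]□
Step 6: δ(q2, □) = (q3, a, L) → Xaaa[q3]#a
Step 7: δ(q3, #) = (q3, #, L) → Xaa[q3]a#a
Step 8: δ(q3, a) = (q3, a, L) → Xa[q3]aa#a
Step 9: δ(q3, a) = (q3, a, L) → X[q3]aaa#a
Step 10: δ(q3, a) = (q3, a, L) → [q3]Xaaa#a
Step 11: δ(q3, X) = (q0, a, R) → a[q0]aaa#a
Step 12: δ(q0, a) = (q1, X, R) → aX[q1]aa#a
Step 13: δ(q1, a) = (q1, a, R) → aXa[q1]a#a
Step 14: δ(q1, a) = (q1, a, R) → aXaa[q1]#a
Step 15: δ(q1, #) = (q2, #, R) → aXaa#[q2]a
Step 16: δ(q2, a) = (q2, a, R) → aXaa#a[q2]□
Step 17: δ(q2, □) = (q3, a, L) → aXaa#[q3]aa
Step 18: δ(q3, a) = (q3, a, L) → aXaa[q3]#aa
Step 19: δ(q3, #) = (q3, #, L) → aXa[q3]a#aa
Step 20: δ(q3, a) = (q3, a, L) → aX[q3]aa#aa
Step 21: δ(q3, a) = (q3, a, L) → a[q3]Xaa#aa
Step 22: δ(q3, X) = (q0, a, R) → aa[q0]aa#aa
Step 23: δ(q0, a) = (q1, X, R) → aaX[q1]a#aa
Step 24: δ(q1, a) = (q1, a, R) → aaXa[q1]#aa
Step 25: δ(q1, #) = (q2, #, R) → aaXa#[q2]aa
Step 26: δ(q2, a) = (q2, a, R) → aaXa#a[q2]a
Step 27: δ(q2, a) = (q2, a, R) → aaXa#aa[q2]□
Step 28: δ(q2, □) = (q3, a, L) → aaXa#a[q3]aa
Step 29: δ(q3, a) = (q3, a, L) → aaXa#[q3]aaa
Step 30: δ(q3, a) = (q3, a, L) → aaXa[q3]#aaa
Step 31: δ(q3, #) = (q3, #, L) → aaX[q3]a#aaa
Step 32: δ(q3, a) = (q3, a, L) → aa[q3]Xa#aaa
Step 33: δ(q3, X) = (q0, a, R) → aaa[q0]a#aaa
Step 34: δ(q0, a) = (q1, X, R) → aaaX[q1]#aaa
Step 35: δ(q1, #) = (q2, #, R) → aaaX#[q2]aaa
Step 36: δ(q2, a) = (q2, a, R) → aaaX#a[q2]aa
Step 37: δ(q2, a) = (q2, a, R) → aaaX#aa[q2]a
Step 38: δ(q2, a) = (q2, a, R) → aaaX#aaa[q2]□
Step 39: δ(q2, □) = (q3, a, L) → aaaX#aa[q3]aa
Step 40: δ(q3, a) = (q3, a, L) → aaaX#a[q3]aaa
Step 41: δ(q3, a) = (q3, a, L) → aaaX#[q3]aaaa
Step 42: δ(q3, a) = (q3, a, L) → aaaX[q3]#aaaa
Step 43: δ(q3, #) = (q3, #, L) → aaa[q3]X#aaaa
Step 44: δ(q3, X) = (q0, a, R) → aaaa[q0]#aaaa
Step 45: δ(q0, #) = (q3, #, R) → aaaa#[q3]aaaa
Step 46: δ(q3, a) = (q3, a, L) → aaaa[q3]#aaaa
Step 47: δ(q3, #) = (q3, #, L) → aaa[q3]a#aaaa
Step 48: δ(q3, a) = (q3, a, L) → aa[q3]aa#aaaa
Step 49: δ(q3, a) = (q3, a, L) → a[q3]aaa#aaaa
Step 50: δ(q3, a) = (q3, a, L) → [q3]aaaa#aaaa
Step 51: δ(q3, a) = (q3, a, L) → [q3]□aaaa#aaaa

No transition is defined for δ(q3, □). By convention the machine halts and rejects.

The machine executed 51 steps before halting.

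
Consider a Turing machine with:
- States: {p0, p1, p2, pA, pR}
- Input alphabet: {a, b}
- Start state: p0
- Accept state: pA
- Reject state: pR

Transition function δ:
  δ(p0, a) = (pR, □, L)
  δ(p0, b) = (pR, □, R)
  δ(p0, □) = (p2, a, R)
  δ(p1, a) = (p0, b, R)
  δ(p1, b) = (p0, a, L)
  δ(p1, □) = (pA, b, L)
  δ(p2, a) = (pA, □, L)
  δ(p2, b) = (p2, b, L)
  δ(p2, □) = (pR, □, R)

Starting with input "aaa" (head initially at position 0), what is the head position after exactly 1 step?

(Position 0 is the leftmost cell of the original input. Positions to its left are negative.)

Execution trace (head position shown):
Step 0: [p0]aaa  (head at position 0)
Step 1: move left → [pR]□□aa  (head at position -1)

After 1 step, the head is at position -1.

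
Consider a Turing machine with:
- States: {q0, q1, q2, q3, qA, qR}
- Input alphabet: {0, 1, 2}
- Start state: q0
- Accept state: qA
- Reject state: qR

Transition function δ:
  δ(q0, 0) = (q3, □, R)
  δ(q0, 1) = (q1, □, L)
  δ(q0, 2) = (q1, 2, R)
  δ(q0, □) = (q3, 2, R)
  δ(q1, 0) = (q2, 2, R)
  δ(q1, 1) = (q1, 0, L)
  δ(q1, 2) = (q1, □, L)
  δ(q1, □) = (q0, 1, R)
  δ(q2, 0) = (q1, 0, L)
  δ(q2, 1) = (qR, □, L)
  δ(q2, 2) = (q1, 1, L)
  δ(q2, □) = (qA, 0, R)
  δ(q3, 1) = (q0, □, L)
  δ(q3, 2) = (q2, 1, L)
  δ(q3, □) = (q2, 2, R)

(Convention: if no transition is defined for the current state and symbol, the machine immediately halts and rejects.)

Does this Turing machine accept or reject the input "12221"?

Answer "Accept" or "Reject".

Execution trace:
Initial: [q0]12221
Step 1: δ(q0, 1) = (q1, □, L) → [q1]□□2221
Step 2: δ(q1, □) = (q0, 1, R) → 1[q0]□2221
Step 3: δ(q0, □) = (q3, 2, R) → 12[q3]2221
Step 4: δ(q3, 2) = (q2, 1, L) → 1[q2]21221
Step 5: δ(q2, 2) = (q1, 1, L) → [q1]111221
Step 6: δ(q1, 1) = (q1, 0, L) → [q1]□011221
Step 7: δ(q1, □) = (q0, 1, R) → 1[q0]011221
Step 8: δ(q0, 0) = (q3, □, R) → 1□[q3]11221
Step 9: δ(q3, 1) = (q0, □, L) → 1[q0]□□1221
Step 10: δ(q0, □) = (q3, 2, R) → 12[q3]□1221
Step 11: δ(q3, □) = (q2, 2, R) → 122[q2]1221
Step 12: δ(q2, 1) = (qR, □, L) → 12[qR]2□221

The machine reaches the reject state qR and halts.

Answer: Reject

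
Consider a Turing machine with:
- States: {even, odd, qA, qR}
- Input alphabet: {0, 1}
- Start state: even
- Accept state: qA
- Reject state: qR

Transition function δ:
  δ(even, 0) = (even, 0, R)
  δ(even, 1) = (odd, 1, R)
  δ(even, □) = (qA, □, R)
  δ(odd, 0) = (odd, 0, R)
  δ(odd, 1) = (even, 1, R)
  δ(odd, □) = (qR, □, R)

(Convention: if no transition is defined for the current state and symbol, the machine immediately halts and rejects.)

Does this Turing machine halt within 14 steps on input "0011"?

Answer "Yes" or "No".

Execution trace:
Initial: [even]0011
Step 1: δ(even, 0) = (even, 0, R) → 0[even]011
Step 2: δ(even, 0) = (even, 0, R) → 00[even]11
Step 3: δ(even, 1) = (odd, 1, R) → 001[odd]1
Step 4: δ(odd, 1) = (even, 1, R) → 0011[even]□
Step 5: δ(even, □) = (qA, □, R) → 0011□[qA]□

The machine reaches the accept state qA and halts.
The machine halted after 5 steps (within the 14-step bound).

Answer: Yes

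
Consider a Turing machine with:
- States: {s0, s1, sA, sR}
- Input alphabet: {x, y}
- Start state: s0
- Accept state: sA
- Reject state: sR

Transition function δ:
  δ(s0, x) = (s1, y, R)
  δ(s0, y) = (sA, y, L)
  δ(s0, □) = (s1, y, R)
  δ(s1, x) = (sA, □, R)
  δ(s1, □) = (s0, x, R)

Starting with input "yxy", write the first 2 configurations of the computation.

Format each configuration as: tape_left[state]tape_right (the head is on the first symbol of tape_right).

Transitions applied:
Step 1: δ(s0, y) = (sA, y, L)

The first 2 configurations are:
[s0]yxy ⊢ [sA]□yxy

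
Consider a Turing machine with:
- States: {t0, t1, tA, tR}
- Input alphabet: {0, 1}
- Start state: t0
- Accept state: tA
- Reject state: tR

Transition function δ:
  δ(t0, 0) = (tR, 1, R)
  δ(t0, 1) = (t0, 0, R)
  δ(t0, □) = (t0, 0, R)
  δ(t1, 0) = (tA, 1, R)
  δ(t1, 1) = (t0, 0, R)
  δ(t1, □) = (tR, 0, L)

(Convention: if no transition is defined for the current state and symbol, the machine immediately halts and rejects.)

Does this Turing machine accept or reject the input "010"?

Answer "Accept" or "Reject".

Execution trace:
Initial: [t0]010
Step 1: δ(t0, 0) = (tR, 1, R) → 1[tR]10

The machine reaches the reject state tR and halts.

Answer: Reject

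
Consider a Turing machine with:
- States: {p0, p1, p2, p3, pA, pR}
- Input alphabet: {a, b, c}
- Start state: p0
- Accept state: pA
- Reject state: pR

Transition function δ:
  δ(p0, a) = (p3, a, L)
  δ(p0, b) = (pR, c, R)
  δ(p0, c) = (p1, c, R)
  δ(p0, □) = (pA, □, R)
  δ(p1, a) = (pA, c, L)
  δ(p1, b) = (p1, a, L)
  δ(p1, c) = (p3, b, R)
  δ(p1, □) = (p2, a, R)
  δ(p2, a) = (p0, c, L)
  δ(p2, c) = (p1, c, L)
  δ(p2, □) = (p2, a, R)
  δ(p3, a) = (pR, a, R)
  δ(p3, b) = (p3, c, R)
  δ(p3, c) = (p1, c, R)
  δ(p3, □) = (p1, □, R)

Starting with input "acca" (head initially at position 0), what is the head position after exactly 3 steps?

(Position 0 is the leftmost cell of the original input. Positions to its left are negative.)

Execution trace (head position shown):
Step 0: [p0]acca  (head at position 0)
Step 1: move left → [p3]□acca  (head at position -1)
Step 2: move right → □[p1]acca  (head at position 0)
Step 3: move left → [pA]□ccca  (head at position -1)

After 3 steps, the head is at position -1.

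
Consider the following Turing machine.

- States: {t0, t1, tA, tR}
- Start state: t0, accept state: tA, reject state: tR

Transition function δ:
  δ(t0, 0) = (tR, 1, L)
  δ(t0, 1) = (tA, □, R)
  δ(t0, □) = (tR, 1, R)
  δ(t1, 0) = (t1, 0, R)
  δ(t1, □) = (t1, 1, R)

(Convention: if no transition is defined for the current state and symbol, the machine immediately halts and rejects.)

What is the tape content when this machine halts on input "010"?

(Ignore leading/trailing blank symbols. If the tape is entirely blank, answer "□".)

Execution trace:
Initial: [t0]010
Step 1: δ(t0, 0) = (tR, 1, L) → [tR]□110

The machine reaches the reject state tR and halts.

Final tape (ignoring leading/trailing blanks): 110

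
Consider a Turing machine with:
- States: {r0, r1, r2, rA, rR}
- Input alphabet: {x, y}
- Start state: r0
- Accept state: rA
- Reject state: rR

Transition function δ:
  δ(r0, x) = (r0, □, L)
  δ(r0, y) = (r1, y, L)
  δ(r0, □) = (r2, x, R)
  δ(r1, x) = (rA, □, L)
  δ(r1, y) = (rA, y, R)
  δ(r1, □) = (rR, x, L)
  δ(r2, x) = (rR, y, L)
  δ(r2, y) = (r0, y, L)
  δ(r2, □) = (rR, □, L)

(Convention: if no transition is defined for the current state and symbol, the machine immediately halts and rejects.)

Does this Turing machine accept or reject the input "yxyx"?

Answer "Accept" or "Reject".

Execution trace:
Initial: [r0]yxyx
Step 1: δ(r0, y) = (r1, y, L) → [r1]□yxyx
Step 2: δ(r1, □) = (rR, x, L) → [rR]□xyxyx

The machine reaches the reject state rR and halts.

Answer: Reject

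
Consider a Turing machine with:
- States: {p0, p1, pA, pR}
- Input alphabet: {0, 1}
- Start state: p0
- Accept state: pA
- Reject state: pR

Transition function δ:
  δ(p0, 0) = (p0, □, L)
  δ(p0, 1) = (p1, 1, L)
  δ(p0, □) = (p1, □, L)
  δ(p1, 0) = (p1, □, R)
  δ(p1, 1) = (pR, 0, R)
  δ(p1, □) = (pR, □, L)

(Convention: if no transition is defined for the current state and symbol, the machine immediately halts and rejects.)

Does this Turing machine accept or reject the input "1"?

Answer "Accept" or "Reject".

Execution trace:
Initial: [p0]1
Step 1: δ(p0, 1) = (p1, 1, L) → [p1]□1
Step 2: δ(p1, □) = (pR, □, L) → [pR]□□1

The machine reaches the reject state pR and halts.

Answer: Reject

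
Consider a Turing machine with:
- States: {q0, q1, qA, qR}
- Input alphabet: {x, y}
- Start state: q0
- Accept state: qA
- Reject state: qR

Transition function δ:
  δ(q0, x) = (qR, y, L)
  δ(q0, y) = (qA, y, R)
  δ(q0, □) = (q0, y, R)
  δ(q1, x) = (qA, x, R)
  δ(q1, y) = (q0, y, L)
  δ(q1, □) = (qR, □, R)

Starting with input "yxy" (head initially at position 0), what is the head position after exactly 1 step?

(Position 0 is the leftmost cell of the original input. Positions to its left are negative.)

Execution trace (head position shown):
Step 0: [q0]yxy  (head at position 0)
Step 1: move right → y[qA]xy  (head at position 1)

After 1 step, the head is at position 1.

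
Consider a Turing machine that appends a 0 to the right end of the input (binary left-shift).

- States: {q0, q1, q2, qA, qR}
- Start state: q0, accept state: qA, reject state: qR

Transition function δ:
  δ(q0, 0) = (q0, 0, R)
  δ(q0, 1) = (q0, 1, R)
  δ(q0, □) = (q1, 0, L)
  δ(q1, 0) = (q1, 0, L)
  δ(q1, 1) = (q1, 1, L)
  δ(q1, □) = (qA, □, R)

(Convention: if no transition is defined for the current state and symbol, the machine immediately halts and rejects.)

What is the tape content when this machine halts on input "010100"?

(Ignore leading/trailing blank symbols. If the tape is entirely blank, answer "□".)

Execution trace:
Initial: [q0]010100
Step 1: δ(q0, 0) = (q0, 0, R) → 0[q0]10100
Step 2: δ(q0, 1) = (q0, 1, R) → 01[q0]0100
Step 3: δ(q0, 0) = (q0, 0, R) → 010[q0]100
Step 4: δ(q0, 1) = (q0, 1, R) → 0101[q0]00
Step 5: δ(q0, 0) = (q0, 0, R) → 01010[q0]0
Step 6: δ(q0, 0) = (q0, 0, R) → 010100[q0]□
Step 7: δ(q0, □) = (q1, 0, L) → 01010[q1]00
Step 8: δ(q1, 0) = (q1, 0, L) → 0101[q1]000
Step 9: δ(q1, 0) = (q1, 0, L) → 010[q1]1000
Step 10: δ(q1, 1) = (q1, 1, L) → 01[q1]01000
Step 11: δ(q1, 0) = (q1, 0, L) → 0[q1]101000
Step 12: δ(q1, 1) = (q1, 1, L) → [q1]0101000
Step 13: δ(q1, 0) = (q1, 0, L) → [q1]□0101000
Step 14: δ(q1, □) = (qA, □, R) → □[qA]0101000

The machine reaches the accept state qA and halts.

Final tape (ignoring leading/trailing blanks): 0101000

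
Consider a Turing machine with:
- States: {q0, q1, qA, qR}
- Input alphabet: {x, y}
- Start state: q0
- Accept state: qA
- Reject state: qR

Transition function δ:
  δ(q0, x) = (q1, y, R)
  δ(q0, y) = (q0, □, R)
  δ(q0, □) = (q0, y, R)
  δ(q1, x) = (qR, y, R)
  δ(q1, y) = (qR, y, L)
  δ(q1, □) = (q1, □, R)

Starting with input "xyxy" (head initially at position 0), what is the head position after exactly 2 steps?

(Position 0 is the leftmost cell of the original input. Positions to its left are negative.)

Execution trace (head position shown):
Step 0: [q0]xyxy  (head at position 0)
Step 1: move right → y[q1]yxy  (head at position 1)
Step 2: move left → [qR]yyxy  (head at position 0)

After 2 steps, the head is at position 0.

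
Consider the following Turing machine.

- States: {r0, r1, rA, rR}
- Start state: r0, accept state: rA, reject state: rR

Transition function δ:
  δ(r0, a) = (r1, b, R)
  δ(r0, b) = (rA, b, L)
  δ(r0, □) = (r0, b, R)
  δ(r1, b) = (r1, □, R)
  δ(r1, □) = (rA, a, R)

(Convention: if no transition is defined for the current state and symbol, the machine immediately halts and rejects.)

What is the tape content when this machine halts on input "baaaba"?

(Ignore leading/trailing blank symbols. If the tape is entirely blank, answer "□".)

Execution trace:
Initial: [r0]baaaba
Step 1: δ(r0, b) = (rA, b, L) → [rA]□baaaba

The machine reaches the accept state rA and halts.

Final tape (ignoring leading/trailing blanks): baaaba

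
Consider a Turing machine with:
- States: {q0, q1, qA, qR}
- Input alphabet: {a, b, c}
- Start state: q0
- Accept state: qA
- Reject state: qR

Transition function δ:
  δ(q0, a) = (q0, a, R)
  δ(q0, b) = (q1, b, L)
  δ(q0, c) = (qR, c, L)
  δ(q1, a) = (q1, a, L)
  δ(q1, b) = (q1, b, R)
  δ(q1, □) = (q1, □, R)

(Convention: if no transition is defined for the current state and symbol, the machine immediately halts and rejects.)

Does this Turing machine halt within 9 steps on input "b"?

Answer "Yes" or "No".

Execution trace:
Initial: [q0]b
Step 1: δ(q0, b) = (q1, b, L) → [q1]□b
Step 2: δ(q1, □) = (q1, □, R) → □[q1]b
Step 3: δ(q1, b) = (q1, b, R) → □b[q1]□
Step 4: δ(q1, □) = (q1, □, R) → □b□[q1]□
Step 5: δ(q1, □) = (q1, □, R) → □b□□[q1]□
Step 6: δ(q1, □) = (q1, □, R) → □b□□□[q1]□
Step 7: δ(q1, □) = (q1, □, R) → □b□□□□[q1]□
Step 8: δ(q1, □) = (q1, □, R) → □b□□□□□[q1]□
Step 9: δ(q1, □) = (q1, □, R) → □b□□□□□□[q1]□

The machine has not reached a halting state after 9 steps.
The machine did not halt within the 9-step bound.

Answer: No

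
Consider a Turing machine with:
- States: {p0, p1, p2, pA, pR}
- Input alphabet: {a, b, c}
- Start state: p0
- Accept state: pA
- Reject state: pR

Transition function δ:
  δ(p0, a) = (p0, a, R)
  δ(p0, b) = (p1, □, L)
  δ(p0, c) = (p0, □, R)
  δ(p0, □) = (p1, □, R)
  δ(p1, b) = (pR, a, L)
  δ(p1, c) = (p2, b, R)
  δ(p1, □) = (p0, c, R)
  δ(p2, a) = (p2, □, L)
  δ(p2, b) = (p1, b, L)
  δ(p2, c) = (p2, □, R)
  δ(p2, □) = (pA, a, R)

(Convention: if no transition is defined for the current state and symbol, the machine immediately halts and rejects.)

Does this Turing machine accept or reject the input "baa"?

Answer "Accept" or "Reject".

Execution trace:
Initial: [p0]baa
Step 1: δ(p0, b) = (p1, □, L) → [p1]□□aa
Step 2: δ(p1, □) = (p0, c, R) → c[p0]□aa
Step 3: δ(p0, □) = (p1, □, R) → c□[p1]aa

No transition is defined for δ(p1, a). By convention the machine halts and rejects.

Answer: Reject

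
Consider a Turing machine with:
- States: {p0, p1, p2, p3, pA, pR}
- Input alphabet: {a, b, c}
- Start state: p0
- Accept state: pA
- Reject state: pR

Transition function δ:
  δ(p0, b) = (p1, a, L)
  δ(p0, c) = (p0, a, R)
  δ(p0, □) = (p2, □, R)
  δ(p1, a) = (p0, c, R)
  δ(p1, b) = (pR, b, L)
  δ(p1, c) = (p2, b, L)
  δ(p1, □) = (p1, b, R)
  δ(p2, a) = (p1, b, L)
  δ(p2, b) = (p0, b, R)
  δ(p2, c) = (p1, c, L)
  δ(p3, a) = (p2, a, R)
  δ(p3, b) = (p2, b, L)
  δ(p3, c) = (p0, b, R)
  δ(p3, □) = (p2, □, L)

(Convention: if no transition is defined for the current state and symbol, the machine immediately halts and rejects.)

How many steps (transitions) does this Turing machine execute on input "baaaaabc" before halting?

Execution trace:
Initial: [p0]baaaaabc
Step 1: δ(p0, b) = (p1, a, L) → [p1]□aaaaaabc
Step 2: δ(p1, □) = (p1, b, R) → b[p1]aaaaaabc
Step 3: δ(p1, a) = (p0, c, R) → bc[p0]aaaaabc

No transition is defined for δ(p0, a). By convention the machine halts and rejects.

The machine executed 3 steps before halting.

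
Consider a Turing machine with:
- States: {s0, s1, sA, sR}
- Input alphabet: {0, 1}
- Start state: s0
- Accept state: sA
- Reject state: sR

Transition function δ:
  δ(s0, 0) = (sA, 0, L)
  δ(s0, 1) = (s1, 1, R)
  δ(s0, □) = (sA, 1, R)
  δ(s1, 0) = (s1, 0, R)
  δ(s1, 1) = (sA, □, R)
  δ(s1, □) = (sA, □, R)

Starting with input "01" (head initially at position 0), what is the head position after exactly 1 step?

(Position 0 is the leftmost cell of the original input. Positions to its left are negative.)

Execution trace (head position shown):
Step 0: [s0]01  (head at position 0)
Step 1: move left → [sA]□01  (head at position -1)

After 1 step, the head is at position -1.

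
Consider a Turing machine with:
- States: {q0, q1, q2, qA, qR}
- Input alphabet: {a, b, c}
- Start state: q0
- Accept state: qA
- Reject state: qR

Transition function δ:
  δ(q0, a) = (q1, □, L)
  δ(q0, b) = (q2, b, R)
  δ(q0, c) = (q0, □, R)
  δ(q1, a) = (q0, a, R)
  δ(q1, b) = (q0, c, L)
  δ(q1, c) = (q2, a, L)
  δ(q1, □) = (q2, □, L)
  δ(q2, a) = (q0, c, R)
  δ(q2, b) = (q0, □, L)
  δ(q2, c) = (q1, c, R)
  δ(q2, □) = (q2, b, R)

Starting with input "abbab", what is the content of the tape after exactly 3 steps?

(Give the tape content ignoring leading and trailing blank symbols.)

Execution trace:
Initial: [q0]abbab
Step 1: δ(q0, a) = (q1, □, L) → [q1]□□bbab
Step 2: δ(q1, □) = (q2, □, L) → [q2]□□□bbab
Step 3: δ(q2, □) = (q2, b, R) → b[q2]□□bbab

After 3 steps, the tape (ignoring leading/trailing blanks) is: b□□bbab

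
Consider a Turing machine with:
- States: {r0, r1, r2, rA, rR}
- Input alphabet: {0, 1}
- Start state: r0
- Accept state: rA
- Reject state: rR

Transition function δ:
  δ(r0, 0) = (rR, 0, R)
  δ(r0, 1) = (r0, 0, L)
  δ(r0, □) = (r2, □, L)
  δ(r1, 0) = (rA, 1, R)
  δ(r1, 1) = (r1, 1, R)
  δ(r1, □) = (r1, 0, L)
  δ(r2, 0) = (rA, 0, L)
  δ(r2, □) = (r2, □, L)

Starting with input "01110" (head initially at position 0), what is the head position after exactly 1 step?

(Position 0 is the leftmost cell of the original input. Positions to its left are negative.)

Execution trace (head position shown):
Step 0: [r0]01110  (head at position 0)
Step 1: move right → 0[rR]1110  (head at position 1)

After 1 step, the head is at position 1.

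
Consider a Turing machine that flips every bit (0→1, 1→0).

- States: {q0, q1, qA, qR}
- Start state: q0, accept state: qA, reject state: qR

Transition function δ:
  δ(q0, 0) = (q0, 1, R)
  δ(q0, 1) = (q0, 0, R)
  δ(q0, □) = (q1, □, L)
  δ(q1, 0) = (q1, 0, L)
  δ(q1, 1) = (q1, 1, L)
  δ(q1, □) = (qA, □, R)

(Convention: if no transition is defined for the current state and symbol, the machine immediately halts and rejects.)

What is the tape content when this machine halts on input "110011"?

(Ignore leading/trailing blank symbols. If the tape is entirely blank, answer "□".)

Execution trace:
Initial: [q0]110011
Step 1: δ(q0, 1) = (q0, 0, R) → 0[q0]10011
Step 2: δ(q0, 1) = (q0, 0, R) → 00[q0]0011
Step 3: δ(q0, 0) = (q0, 1, R) → 001[q0]011
Step 4: δ(q0, 0) = (q0, 1, R) → 0011[q0]11
Step 5: δ(q0, 1) = (q0, 0, R) → 00110[q0]1
Step 6: δ(q0, 1) = (q0, 0, R) → 001100[q0]□
Step 7: δ(q0, □) = (q1, □, L) → 00110[q1]0□
Step 8: δ(q1, 0) = (q1, 0, L) → 0011[q1]00□
Step 9: δ(q1, 0) = (q1, 0, L) → 001[q1]100□
Step 10: δ(q1, 1) = (q1, 1, L) → 00[q1]1100□
Step 11: δ(q1, 1) = (q1, 1, L) → 0[q1]01100□
Step 12: δ(q1, 0) = (q1, 0, L) → [q1]001100□
Step 13: δ(q1, 0) = (q1, 0, L) → [q1]□001100□
Step 14: δ(q1, □) = (qA, □, R) → □[qA]001100□

The machine reaches the accept state qA and halts.

Final tape (ignoring leading/trailing blanks): 001100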